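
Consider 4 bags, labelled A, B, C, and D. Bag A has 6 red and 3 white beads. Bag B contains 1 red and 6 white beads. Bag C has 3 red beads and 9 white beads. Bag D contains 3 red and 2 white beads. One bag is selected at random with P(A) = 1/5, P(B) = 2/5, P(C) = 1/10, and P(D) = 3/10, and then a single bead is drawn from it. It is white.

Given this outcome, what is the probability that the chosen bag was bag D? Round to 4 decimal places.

For each hypothesis, P(data | H) works out to: P(data | bag A) = (3/9) = 0.33333; P(data | bag B) = (6/7) = 0.85714; P(data | bag C) = (9/12) = 0.75; P(data | bag D) = (2/5) = 0.4.
Weighting by the prior gives 1/5 · 0.33333 = 0.066667, 2/5 · 0.85714 = 0.34286, 1/10 · 0.75 = 0.075, 3/10 · 0.4 = 0.12; summing to 0.60452.
Hence P(bag D | data) = (0.12) / (0.60452) = 0.1985.

0.1985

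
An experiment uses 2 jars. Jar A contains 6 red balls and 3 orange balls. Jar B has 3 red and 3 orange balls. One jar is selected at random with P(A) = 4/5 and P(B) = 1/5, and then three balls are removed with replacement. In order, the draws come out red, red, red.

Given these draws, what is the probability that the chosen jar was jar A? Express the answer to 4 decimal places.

The likelihood of the observed sequence under each hypothesis: P(data | jar A) = (6/9)(6/9)(6/9) = 0.2963; P(data | jar B) = (3/6)(3/6)(3/6) = 0.125.
The prior-weighted likelihoods are 4/5 · 0.2963 = 0.23704, 1/5 · 0.125 = 0.025; summing to 0.26204.
So P(jar A | data) = (0.23704) / (0.26204) = 0.90459.

0.9046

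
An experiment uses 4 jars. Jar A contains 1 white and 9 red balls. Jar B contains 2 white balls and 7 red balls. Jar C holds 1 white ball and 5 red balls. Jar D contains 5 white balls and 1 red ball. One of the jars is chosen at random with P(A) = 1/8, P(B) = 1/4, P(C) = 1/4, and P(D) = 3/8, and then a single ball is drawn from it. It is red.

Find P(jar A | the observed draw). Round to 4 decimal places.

The likelihood of this draw under each hypothesis: P(data | jar A) = (9/10) = 9/10; P(data | jar B) = (7/9) = 7/9; P(data | jar C) = (5/6) = 5/6; P(data | jar D) = (1/6) = 1/6.
The prior-weighted likelihoods are 1/8 · 9/10 = 9/80, 1/4 · 7/9 = 7/36, 1/4 · 5/6 = 5/24, 3/8 · 1/6 = 1/16; these sum to 26/45.
Therefore the posterior P(jar A | data) = (9/80) / (26/45) = 81/416.

0.1947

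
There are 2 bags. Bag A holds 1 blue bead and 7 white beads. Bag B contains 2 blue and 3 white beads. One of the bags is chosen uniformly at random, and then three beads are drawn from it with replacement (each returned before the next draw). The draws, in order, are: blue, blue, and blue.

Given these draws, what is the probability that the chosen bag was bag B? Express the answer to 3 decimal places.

Compute the likelihood of the observed sequence for each case: P(data | bag A) = (1/8)(1/8)(1/8) = 0.0019531; P(data | bag B) = (2/5)(2/5)(2/5) = 0.064.
Weighting by the prior gives 1/2 · 0.0019531 = 0.00097656, 1/2 · 0.064 = 0.032; these sum to 0.032977.
By Bayes' rule, P(bag B | data) = (0.032) / (0.032977) = 0.97039.

0.970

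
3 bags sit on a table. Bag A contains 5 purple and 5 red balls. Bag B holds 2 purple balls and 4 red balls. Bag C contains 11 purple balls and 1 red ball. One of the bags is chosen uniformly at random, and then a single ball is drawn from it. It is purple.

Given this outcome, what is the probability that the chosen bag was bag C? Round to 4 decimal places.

Under each hypothesis, the probability of this draw is: P(data | bag A) = (5/10) = 1/2; P(data | bag B) = (2/6) = 1/3; P(data | bag C) = (11/12) = 11/12.
The prior-weighted likelihoods are 1/3 · 1/2 = 1/6, 1/3 · 1/3 = 1/9, 1/3 · 11/12 = 11/36; with total 7/12.
Therefore the posterior P(bag C | data) = (11/36) / (7/12) = 11/21.

0.5238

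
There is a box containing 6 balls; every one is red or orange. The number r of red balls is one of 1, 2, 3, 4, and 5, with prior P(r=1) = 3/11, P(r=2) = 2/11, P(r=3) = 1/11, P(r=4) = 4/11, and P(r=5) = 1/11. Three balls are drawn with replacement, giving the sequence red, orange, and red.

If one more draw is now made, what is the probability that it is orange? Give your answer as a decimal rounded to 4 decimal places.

0.4148

Under each hypothesis, the probability of the observed sequence is: P(data | r = 1) = (1/6)(5/6)(1/6) = 0.023148; P(data | r = 2) = (2/6)(4/6)(2/6) = 0.074074; P(data | r = 3) = (3/6)(3/6)(3/6) = 0.125; P(data | r = 4) = (4/6)(2/6)(4/6) = 0.14815; P(data | r = 5) = (5/6)(1/6)(5/6) = 0.11574.
The prior-weighted likelihoods are 3/11 · 0.023148 = 0.0063131, 2/11 · 0.074074 = 0.013468, 1/11 · 0.125 = 0.011364, 4/11 · 0.14815 = 0.053872, 1/11 · 0.11574 = 0.010522; these sum to 0.095539.
The posterior is then P(r = 1 | data) = 0.066079, P(r = 2 | data) = 0.14097, P(r = 3 | data) = 0.11894, P(r = 4 | data) = 0.56388, P(r = 5 | data) = 0.11013.
So P(orange next | data) = Σ P(orange next | H) P(H | data) = (5/6)(0.066079) + (2/3)(0.14097) + (1/2)(0.11894) + (1/3)(0.56388) + (1/6)(0.11013) = 0.41483.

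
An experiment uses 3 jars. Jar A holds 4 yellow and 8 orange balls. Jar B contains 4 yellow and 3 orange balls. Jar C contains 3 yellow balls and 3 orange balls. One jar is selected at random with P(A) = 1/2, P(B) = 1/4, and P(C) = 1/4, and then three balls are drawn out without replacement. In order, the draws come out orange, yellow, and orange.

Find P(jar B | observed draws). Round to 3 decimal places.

0.189

Compute the likelihood of the observed sequence for each case: P(data | jar A) = (8/12)(4/11)(7/10) = 0.1697; P(data | jar B) = (3/7)(4/6)(2/5) = 0.11429; P(data | jar C) = (3/6)(3/5)(2/4) = 0.15.
The prior-weighted likelihoods are 1/2 · 0.1697 = 0.084848, 1/4 · 0.11429 = 0.028571, 1/4 · 0.15 = 0.0375; with total 0.15092.
Hence P(jar B | data) = (0.028571) / (0.15092) = 0.18932.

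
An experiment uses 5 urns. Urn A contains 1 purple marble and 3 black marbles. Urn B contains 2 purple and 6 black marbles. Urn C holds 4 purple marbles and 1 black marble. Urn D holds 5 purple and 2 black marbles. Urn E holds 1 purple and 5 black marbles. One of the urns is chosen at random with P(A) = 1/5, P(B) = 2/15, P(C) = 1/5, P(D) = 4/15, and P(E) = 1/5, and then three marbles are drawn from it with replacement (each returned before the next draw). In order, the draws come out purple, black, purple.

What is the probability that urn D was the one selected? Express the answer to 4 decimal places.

The likelihood of the observed sequence under each hypothesis: P(data | urn A) = (1/4)(3/4)(1/4) = 0.046875; P(data | urn B) = (2/8)(6/8)(2/8) = 0.046875; P(data | urn C) = (4/5)(1/5)(4/5) = 0.128; P(data | urn D) = (5/7)(2/7)(5/7) = 0.14577; P(data | urn E) = (1/6)(5/6)(1/6) = 0.023148.
Weighting by the prior gives 1/5 · 0.046875 = 0.009375, 2/15 · 0.046875 = 0.00625, 1/5 · 0.128 = 0.0256, 4/15 · 0.14577 = 0.038873, 1/5 · 0.023148 = 0.0046296; with total 0.084727.
Hence P(urn D | data) = (0.038873) / (0.084727) = 0.4588.

0.4588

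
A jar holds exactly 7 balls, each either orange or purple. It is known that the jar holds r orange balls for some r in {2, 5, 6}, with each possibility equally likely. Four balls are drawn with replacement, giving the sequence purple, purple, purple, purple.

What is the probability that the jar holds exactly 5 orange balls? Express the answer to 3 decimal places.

0.025

Under each hypothesis, the probability of the observed sequence is: P(data | r = 2) = (5/7)(5/7)(5/7)(5/7) = 0.26031; P(data | r = 5) = (2/7)(2/7)(2/7)(2/7) = 0.0066639; P(data | r = 6) = (1/7)(1/7)(1/7)(1/7) = 0.00041649.
The prior-weighted likelihoods are 1/3 · 0.26031 = 0.086769, 1/3 · 0.0066639 = 0.0022213, 1/3 · 0.00041649 = 0.00013883; summing to 0.08913.
So P(r = 5 | data) = (0.0022213) / (0.08913) = 0.024922.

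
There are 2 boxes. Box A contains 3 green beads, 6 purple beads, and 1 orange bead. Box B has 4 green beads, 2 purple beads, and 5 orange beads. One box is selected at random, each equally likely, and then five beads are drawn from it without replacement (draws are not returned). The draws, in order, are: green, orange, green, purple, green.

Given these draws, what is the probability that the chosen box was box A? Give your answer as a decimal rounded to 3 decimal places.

For each hypothesis, P(data | H) works out to: P(data | box A) = (3/10)(1/9)(2/8)(6/7)(1/6) = 0.0011905; P(data | box B) = (4/11)(5/10)(3/9)(2/8)(2/7) = 0.004329.
Weighting by the prior gives 1/2 · 0.0011905 = 0.00059524, 1/2 · 0.004329 = 0.0021645; with total 0.0027597.
By Bayes' rule, P(box A | data) = (0.00059524) / (0.0027597) = 0.21569.

0.216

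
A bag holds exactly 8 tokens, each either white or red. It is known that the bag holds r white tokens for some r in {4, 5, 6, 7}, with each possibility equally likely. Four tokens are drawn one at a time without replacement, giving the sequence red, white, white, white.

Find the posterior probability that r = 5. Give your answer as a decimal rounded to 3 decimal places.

0.248

Compute the likelihood of the observed sequence for each case: P(data | r = 4) = (4/8)(4/7)(3/6)(2/5) = 0.057143; P(data | r = 5) = (3/8)(5/7)(4/6)(3/5) = 0.10714; P(data | r = 6) = (2/8)(6/7)(5/6)(4/5) = 0.14286; P(data | r = 7) = (1/8)(7/7)(6/6)(5/5) = 0.125.
Multiplying each by its prior: 1/4 · 0.057143 = 0.014286, 1/4 · 0.10714 = 0.026786, 1/4 · 0.14286 = 0.035714, 1/4 · 0.125 = 0.03125; with total 0.10804.
By Bayes' rule, P(r = 5 | data) = (0.026786) / (0.10804) = 0.24793.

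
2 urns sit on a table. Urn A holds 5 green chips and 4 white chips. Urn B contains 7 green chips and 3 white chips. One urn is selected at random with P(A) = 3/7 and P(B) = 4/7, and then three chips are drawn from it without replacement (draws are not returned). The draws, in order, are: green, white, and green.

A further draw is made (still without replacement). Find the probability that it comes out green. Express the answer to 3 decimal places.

The likelihood of the observed sequence under each hypothesis: P(data | urn A) = (5/9)(4/8)(4/7) = 0.15873; P(data | urn B) = (7/10)(3/9)(6/8) = 0.175.
The prior-weighted likelihoods are 3/7 · 0.15873 = 0.068027, 4/7 · 0.175 = 0.1; with total 0.16803.
Dividing through by the total gives posterior P(urn A | data) = 0.40486, P(urn B | data) = 0.59514.
The predictive probability is P(green next | data) = (1/2)(0.40486) + (5/7)(0.59514) = 0.62753.

0.628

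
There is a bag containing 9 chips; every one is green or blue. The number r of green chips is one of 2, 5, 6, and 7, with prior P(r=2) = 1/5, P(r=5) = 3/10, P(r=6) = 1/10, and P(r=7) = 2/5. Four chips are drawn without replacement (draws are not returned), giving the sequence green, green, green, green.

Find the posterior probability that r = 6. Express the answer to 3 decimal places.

Under each hypothesis, the probability of the observed sequence is: P(data | r = 2) = (2/9)(1/8)(0/7) = 0; P(data | r = 5) = (5/9)(4/8)(3/7)(2/6) = 5/126; P(data | r = 6) = (6/9)(5/8)(4/7)(3/6) = 5/42; P(data | r = 7) = (7/9)(6/8)(5/7)(4/6) = 5/18.
The prior-weighted likelihoods are 1/5 · 0 = 0, 3/10 · 5/126 = 1/84, 1/10 · 5/42 = 1/84, 2/5 · 5/18 = 1/9; these sum to 17/126.
By Bayes' rule, P(r = 6 | data) = (1/84) / (17/126) = 3/34.

0.088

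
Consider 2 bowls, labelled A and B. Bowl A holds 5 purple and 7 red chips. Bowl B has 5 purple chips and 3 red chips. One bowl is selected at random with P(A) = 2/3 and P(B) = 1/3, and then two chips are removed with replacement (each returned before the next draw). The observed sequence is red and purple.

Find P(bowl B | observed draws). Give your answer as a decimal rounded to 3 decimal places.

0.325

For each hypothesis, P(data | H) works out to: P(data | bowl A) = (7/12)(5/12) = 0.24306; P(data | bowl B) = (3/8)(5/8) = 0.23438.
Weighting by the prior gives 2/3 · 0.24306 = 0.16204, 1/3 · 0.23438 = 0.078125; summing to 0.24016.
Hence P(bowl B | data) = (0.078125) / (0.24016) = 0.3253.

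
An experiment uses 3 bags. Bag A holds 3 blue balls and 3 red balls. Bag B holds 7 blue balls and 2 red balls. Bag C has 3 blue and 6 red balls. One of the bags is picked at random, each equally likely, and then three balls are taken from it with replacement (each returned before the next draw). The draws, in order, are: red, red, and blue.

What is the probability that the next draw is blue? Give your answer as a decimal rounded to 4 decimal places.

0.4550

The likelihood of the observed sequence under each hypothesis: P(data | bag A) = (3/6)(3/6)(3/6) = 0.125; P(data | bag B) = (2/9)(2/9)(7/9) = 0.038409; P(data | bag C) = (6/9)(6/9)(3/9) = 0.14815.
The prior-weighted likelihoods are 1/3 · 0.125 = 0.041667, 1/3 · 0.038409 = 0.012803, 1/3 · 0.14815 = 0.049383; summing to 0.10385.
Normalising, the posterior is P(bag A | data) = 0.40121, P(bag B | data) = 0.12328, P(bag C | data) = 0.47551.
So P(blue next | data) = Σ P(blue next | H) P(H | data) = (1/2)(0.40121) + (7/9)(0.12328) + (1/3)(0.47551) = 0.45499.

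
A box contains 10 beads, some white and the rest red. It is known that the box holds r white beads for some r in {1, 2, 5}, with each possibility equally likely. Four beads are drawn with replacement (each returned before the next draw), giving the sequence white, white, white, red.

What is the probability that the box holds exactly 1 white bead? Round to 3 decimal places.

0.013

The likelihood of the observed sequence under each hypothesis: P(data | r = 1) = (1/10)(1/10)(1/10)(9/10) = 0.0009; P(data | r = 2) = (2/10)(2/10)(2/10)(8/10) = 0.0064; P(data | r = 5) = (5/10)(5/10)(5/10)(5/10) = 0.0625.
Multiplying each by its prior: 1/3 · 0.0009 = 0.0003, 1/3 · 0.0064 = 0.0021333, 1/3 · 0.0625 = 0.020833; with total 0.023267.
Hence P(r = 1 | data) = (0.0003) / (0.023267) = 0.012894.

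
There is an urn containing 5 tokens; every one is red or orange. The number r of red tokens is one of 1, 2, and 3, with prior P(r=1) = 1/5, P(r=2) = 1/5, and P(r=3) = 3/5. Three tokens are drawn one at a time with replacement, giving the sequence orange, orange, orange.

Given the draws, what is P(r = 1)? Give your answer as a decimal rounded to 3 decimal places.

0.557

Under each hypothesis, the probability of the observed sequence is: P(data | r = 1) = (4/5)(4/5)(4/5) = 64/125; P(data | r = 2) = (3/5)(3/5)(3/5) = 27/125; P(data | r = 3) = (2/5)(2/5)(2/5) = 8/125.
Weighting by the prior gives 1/5 · 64/125 = 64/625, 1/5 · 27/125 = 27/625, 3/5 · 8/125 = 24/625; summing to 23/125.
By Bayes' rule, P(r = 1 | data) = (64/625) / (23/125) = 64/115.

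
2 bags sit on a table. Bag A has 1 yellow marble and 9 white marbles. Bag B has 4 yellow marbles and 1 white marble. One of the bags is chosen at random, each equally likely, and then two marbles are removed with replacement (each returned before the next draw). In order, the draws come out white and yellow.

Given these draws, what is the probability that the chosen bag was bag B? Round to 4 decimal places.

The likelihood of the observed sequence under each hypothesis: P(data | bag A) = (9/10)(1/10) = 9/100; P(data | bag B) = (1/5)(4/5) = 4/25.
Weighting by the prior gives 1/2 · 9/100 = 9/200, 1/2 · 4/25 = 2/25; these sum to 1/8.
Hence P(bag B | data) = (2/25) / (1/8) = 16/25.

0.6400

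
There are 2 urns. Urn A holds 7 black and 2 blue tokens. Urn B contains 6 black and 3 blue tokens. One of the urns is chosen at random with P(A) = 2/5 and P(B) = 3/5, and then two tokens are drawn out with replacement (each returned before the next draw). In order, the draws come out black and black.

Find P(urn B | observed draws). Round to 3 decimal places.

0.524

Compute the likelihood of the observed sequence for each case: P(data | urn A) = (7/9)(7/9) = 49/81; P(data | urn B) = (6/9)(6/9) = 4/9.
The prior-weighted likelihoods are 2/5 · 49/81 = 98/405, 3/5 · 4/9 = 4/15; summing to 206/405.
So P(urn B | data) = (4/15) / (206/405) = 54/103.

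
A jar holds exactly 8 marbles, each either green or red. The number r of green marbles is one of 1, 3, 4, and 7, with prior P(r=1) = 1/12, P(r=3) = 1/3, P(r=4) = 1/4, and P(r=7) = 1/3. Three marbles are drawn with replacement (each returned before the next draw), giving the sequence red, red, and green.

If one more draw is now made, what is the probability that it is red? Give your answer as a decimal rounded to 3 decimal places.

Under each hypothesis, the probability of the observed sequence is: P(data | r = 1) = (7/8)(7/8)(1/8) = 0.095703; P(data | r = 3) = (5/8)(5/8)(3/8) = 0.14648; P(data | r = 4) = (4/8)(4/8)(4/8) = 0.125; P(data | r = 7) = (1/8)(1/8)(7/8) = 0.013672.
The prior-weighted likelihoods are 1/12 · 0.095703 = 0.0079753, 1/3 · 0.14648 = 0.048828, 1/4 · 0.125 = 0.03125, 1/3 · 0.013672 = 0.0045573; summing to 0.092611.
Normalising, the posterior is P(r = 1 | data) = 0.086116, P(r = 3 | data) = 0.52724, P(r = 4 | data) = 0.33743, P(r = 7 | data) = 0.049209.
So P(red next | data) = Σ P(red next | H) P(H | data) = (7/8)(0.086116) + (5/8)(0.52724) + (1/2)(0.33743) + (1/8)(0.049209) = 0.57975.

0.580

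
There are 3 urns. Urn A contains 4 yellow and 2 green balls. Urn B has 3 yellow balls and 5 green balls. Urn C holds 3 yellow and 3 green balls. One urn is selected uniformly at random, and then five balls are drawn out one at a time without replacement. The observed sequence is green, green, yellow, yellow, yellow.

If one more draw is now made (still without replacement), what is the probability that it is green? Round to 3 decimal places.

0.504

For each hypothesis, P(data | H) works out to: P(data | urn A) = (2/6)(1/5)(4/4)(3/3)(2/2) = 0.066667; P(data | urn B) = (5/8)(4/7)(3/6)(2/5)(1/4) = 0.017857; P(data | urn C) = (3/6)(2/5)(3/4)(2/3)(1/2) = 0.05.
The prior-weighted likelihoods are 1/3 · 0.066667 = 0.022222, 1/3 · 0.017857 = 0.0059524, 1/3 · 0.05 = 0.016667; with total 0.044841.
The posterior is then P(urn A | data) = 0.49558, P(urn B | data) = 0.13274, P(urn C | data) = 0.37168.
Averaging over the posterior, P(green next | data) = (0)(0.49558) + (1)(0.13274) + (1)(0.37168) = 0.50442.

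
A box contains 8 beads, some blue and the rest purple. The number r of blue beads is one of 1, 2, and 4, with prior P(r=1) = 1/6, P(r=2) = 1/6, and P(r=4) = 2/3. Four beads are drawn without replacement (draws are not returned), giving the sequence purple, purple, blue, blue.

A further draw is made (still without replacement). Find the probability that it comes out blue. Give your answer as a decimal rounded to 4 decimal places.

Compute the likelihood of the observed sequence for each case: P(data | r = 1) = (7/8)(6/7)(1/6)(0/5) = 0; P(data | r = 2) = (6/8)(5/7)(2/6)(1/5) = 1/28; P(data | r = 4) = (4/8)(3/7)(4/6)(3/5) = 3/35.
The prior-weighted likelihoods are 1/6 · 0 = 0, 1/6 · 1/28 = 1/168, 2/3 · 3/35 = 2/35; summing to 53/840.
The posterior is then P(r = 1 | data) = 0, P(r = 2 | data) = 5/53, P(r = 4 | data) = 48/53.
The predictive probability is P(blue next | data) = (0)(5/53) + (1/2)(48/53) = 24/53.

0.4528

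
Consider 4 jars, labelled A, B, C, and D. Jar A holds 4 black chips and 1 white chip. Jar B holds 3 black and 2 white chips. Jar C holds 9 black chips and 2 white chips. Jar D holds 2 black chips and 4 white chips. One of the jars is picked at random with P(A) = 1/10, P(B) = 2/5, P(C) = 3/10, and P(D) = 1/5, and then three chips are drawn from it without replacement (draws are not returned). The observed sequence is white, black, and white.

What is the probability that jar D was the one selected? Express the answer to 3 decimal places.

For each hypothesis, P(data | H) works out to: P(data | jar A) = (1/5)(4/4)(0/3) = 0; P(data | jar B) = (2/5)(3/4)(1/3) = 1/10; P(data | jar C) = (2/11)(9/10)(1/9) = 1/55; P(data | jar D) = (4/6)(2/5)(3/4) = 1/5.
Multiplying each by its prior: 1/10 · 0 = 0, 2/5 · 1/10 = 1/25, 3/10 · 1/55 = 3/550, 1/5 · 1/5 = 1/25; these sum to 47/550.
Therefore the posterior P(jar D | data) = (1/25) / (47/550) = 22/47.

0.468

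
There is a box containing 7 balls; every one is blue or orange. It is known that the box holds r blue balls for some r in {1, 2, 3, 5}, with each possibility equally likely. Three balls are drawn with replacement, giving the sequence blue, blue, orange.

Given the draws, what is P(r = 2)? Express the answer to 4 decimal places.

0.1786

The likelihood of the observed sequence under each hypothesis: P(data | r = 1) = (1/7)(1/7)(6/7) = 6/343; P(data | r = 2) = (2/7)(2/7)(5/7) = 20/343; P(data | r = 3) = (3/7)(3/7)(4/7) = 36/343; P(data | r = 5) = (5/7)(5/7)(2/7) = 50/343.
The prior-weighted likelihoods are 1/4 · 6/343 = 3/686, 1/4 · 20/343 = 5/343, 1/4 · 36/343 = 9/343, 1/4 · 50/343 = 25/686; these sum to 4/49.
By Bayes' rule, P(r = 2 | data) = (5/343) / (4/49) = 5/28.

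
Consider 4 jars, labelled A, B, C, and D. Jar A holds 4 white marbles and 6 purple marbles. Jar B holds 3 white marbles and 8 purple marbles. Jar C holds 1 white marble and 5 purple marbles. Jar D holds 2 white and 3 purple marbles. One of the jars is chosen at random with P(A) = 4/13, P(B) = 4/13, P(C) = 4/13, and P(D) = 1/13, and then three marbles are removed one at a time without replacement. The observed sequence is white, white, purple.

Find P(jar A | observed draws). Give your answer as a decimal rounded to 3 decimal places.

0.576

For each hypothesis, P(data | H) works out to: P(data | jar A) = (4/10)(3/9)(6/8) = 0.1; P(data | jar B) = (3/11)(2/10)(8/9) = 0.048485; P(data | jar C) = (1/6)(0/5) = 0; P(data | jar D) = (2/5)(1/4)(3/3) = 0.1.
The prior-weighted likelihoods are 4/13 · 0.1 = 0.030769, 4/13 · 0.048485 = 0.014918, 4/13 · 0 = 0, 1/13 · 0.1 = 0.0076923; these sum to 0.05338.
Hence P(jar A | data) = (0.030769) / (0.05338) = 0.57642.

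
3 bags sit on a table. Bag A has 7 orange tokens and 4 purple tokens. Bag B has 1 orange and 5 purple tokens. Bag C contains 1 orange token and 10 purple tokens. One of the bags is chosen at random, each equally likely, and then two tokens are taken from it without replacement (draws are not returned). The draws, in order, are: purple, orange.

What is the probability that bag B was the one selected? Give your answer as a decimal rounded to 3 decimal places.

The likelihood of the observed sequence under each hypothesis: P(data | bag A) = (4/11)(7/10) = 14/55; P(data | bag B) = (5/6)(1/5) = 1/6; P(data | bag C) = (10/11)(1/10) = 1/11.
The prior-weighted likelihoods are 1/3 · 14/55 = 14/165, 1/3 · 1/6 = 1/18, 1/3 · 1/11 = 1/33; summing to 169/990.
So P(bag B | data) = (1/18) / (169/990) = 55/169.

0.325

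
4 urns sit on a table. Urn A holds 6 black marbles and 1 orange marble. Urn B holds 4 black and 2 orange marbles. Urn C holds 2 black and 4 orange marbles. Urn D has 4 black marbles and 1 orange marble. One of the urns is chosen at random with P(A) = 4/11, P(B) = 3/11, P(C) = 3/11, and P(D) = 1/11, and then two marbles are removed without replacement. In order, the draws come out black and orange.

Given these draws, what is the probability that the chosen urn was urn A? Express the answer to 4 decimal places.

0.2410

Compute the likelihood of the observed sequence for each case: P(data | urn A) = (6/7)(1/6) = 1/7; P(data | urn B) = (4/6)(2/5) = 4/15; P(data | urn C) = (2/6)(4/5) = 4/15; P(data | urn D) = (4/5)(1/4) = 1/5.
Weighting by the prior gives 4/11 · 1/7 = 4/77, 3/11 · 4/15 = 4/55, 3/11 · 4/15 = 4/55, 1/11 · 1/5 = 1/55; these sum to 83/385.
Hence P(urn A | data) = (4/77) / (83/385) = 20/83.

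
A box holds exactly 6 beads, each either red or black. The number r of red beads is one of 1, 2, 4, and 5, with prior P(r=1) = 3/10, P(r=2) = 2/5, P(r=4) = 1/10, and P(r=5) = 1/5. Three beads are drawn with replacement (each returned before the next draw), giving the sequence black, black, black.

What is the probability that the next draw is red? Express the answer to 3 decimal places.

0.242

Under each hypothesis, the probability of the observed sequence is: P(data | r = 1) = (5/6)(5/6)(5/6) = 0.5787; P(data | r = 2) = (4/6)(4/6)(4/6) = 0.2963; P(data | r = 4) = (2/6)(2/6)(2/6) = 0.037037; P(data | r = 5) = (1/6)(1/6)(1/6) = 0.0046296.
Multiplying each by its prior: 3/10 · 0.5787 = 0.17361, 2/5 · 0.2963 = 0.11852, 1/10 · 0.037037 = 0.0037037, 1/5 · 0.0046296 = 0.00092593; with total 0.29676.
The posterior is then P(r = 1 | data) = 0.58502, P(r = 2 | data) = 0.39938, P(r = 4 | data) = 0.01248, P(r = 5 | data) = 0.0031201.
Averaging over the posterior, P(red next | data) = (1/6)(0.58502) + (1/3)(0.39938) + (2/3)(0.01248) + (5/6)(0.0031201) = 0.24155.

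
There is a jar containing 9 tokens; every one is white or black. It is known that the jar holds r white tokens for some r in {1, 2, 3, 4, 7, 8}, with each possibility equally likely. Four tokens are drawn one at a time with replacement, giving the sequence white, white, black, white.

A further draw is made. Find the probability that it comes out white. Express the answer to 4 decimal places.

The likelihood of the observed sequence under each hypothesis: P(data | r = 1) = (1/9)(1/9)(8/9)(1/9) = 0.0012193; P(data | r = 2) = (2/9)(2/9)(7/9)(2/9) = 0.0085353; P(data | r = 3) = (3/9)(3/9)(6/9)(3/9) = 0.024691; P(data | r = 4) = (4/9)(4/9)(5/9)(4/9) = 0.048773; P(data | r = 7) = (7/9)(7/9)(2/9)(7/9) = 0.10456; P(data | r = 8) = (8/9)(8/9)(1/9)(8/9) = 0.078037.
The prior-weighted likelihoods are 1/6 · 0.0012193 = 0.00020322, 1/6 · 0.0085353 = 0.0014225, 1/6 · 0.024691 = 0.0041152, 1/6 · 0.048773 = 0.0081288, 1/6 · 0.10456 = 0.017426, 1/6 · 0.078037 = 0.013006; with total 0.044302.
The posterior is then P(r = 1 | data) = 0.0045872, P(r = 2 | data) = 0.03211, P(r = 3 | data) = 0.09289, P(r = 4 | data) = 0.18349, P(r = 7 | data) = 0.39335, P(r = 8 | data) = 0.29358.
The predictive probability is P(white next | data) = (1/9)(0.0045872) + (2/9)(0.03211) + (1/3)(0.09289) + (4/9)(0.18349) + (7/9)(0.39335) + (8/9)(0.29358) = 0.68705.

0.6871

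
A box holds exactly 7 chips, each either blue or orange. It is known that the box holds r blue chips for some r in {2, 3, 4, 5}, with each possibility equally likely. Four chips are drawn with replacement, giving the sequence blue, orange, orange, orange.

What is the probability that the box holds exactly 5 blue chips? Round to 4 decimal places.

0.0678

The likelihood of the observed sequence under each hypothesis: P(data | r = 2) = (2/7)(5/7)(5/7)(5/7) = 0.10412; P(data | r = 3) = (3/7)(4/7)(4/7)(4/7) = 0.079967; P(data | r = 4) = (4/7)(3/7)(3/7)(3/7) = 0.044981; P(data | r = 5) = (5/7)(2/7)(2/7)(2/7) = 0.01666.
Multiplying each by its prior: 1/4 · 0.10412 = 0.026031, 1/4 · 0.079967 = 0.019992, 1/4 · 0.044981 = 0.011245, 1/4 · 0.01666 = 0.0041649; these sum to 0.061433.
By Bayes' rule, P(r = 5 | data) = (0.0041649) / (0.061433) = 0.067797.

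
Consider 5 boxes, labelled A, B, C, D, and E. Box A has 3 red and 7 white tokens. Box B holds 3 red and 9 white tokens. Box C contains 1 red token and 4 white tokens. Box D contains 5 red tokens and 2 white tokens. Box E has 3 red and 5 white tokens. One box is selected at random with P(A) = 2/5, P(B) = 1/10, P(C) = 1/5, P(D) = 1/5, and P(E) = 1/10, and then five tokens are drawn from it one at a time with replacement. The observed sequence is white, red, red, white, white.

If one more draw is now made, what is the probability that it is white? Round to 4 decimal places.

0.6718

The likelihood of the observed sequence under each hypothesis: P(data | box A) = (7/10)(3/10)(3/10)(7/10)(7/10) = 0.03087; P(data | box B) = (9/12)(3/12)(3/12)(9/12)(9/12) = 0.026367; P(data | box C) = (4/5)(1/5)(1/5)(4/5)(4/5) = 0.02048; P(data | box D) = (2/7)(5/7)(5/7)(2/7)(2/7) = 0.0119; P(data | box E) = (5/8)(3/8)(3/8)(5/8)(5/8) = 0.034332.
Multiplying each by its prior: 2/5 · 0.03087 = 0.012348, 1/10 · 0.026367 = 0.0026367, 1/5 · 0.02048 = 0.004096, 1/5 · 0.0119 = 0.00238, 1/10 · 0.034332 = 0.0034332; summing to 0.024894.
Dividing through by the total gives posterior P(box A | data) = 0.49602, P(box B | data) = 0.10592, P(box C | data) = 0.16454, P(box D | data) = 0.095604, P(box E | data) = 0.13791.
Averaging over the posterior, P(white next | data) = (7/10)(0.49602) + (3/4)(0.10592) + (4/5)(0.16454) + (2/7)(0.095604) + (5/8)(0.13791) = 0.6718.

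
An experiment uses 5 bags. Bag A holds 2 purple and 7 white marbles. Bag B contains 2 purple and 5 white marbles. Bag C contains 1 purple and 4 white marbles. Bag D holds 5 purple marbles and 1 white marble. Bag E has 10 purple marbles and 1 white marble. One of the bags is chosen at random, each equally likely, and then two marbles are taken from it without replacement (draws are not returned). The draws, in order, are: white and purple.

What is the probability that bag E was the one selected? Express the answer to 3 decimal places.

Compute the likelihood of the observed sequence for each case: P(data | bag A) = (7/9)(2/8) = 0.19444; P(data | bag B) = (5/7)(2/6) = 0.2381; P(data | bag C) = (4/5)(1/4) = 0.2; P(data | bag D) = (1/6)(5/5) = 0.16667; P(data | bag E) = (1/11)(10/10) = 0.090909.
Multiplying each by its prior: 1/5 · 0.19444 = 0.038889, 1/5 · 0.2381 = 0.047619, 1/5 · 0.2 = 0.04, 1/5 · 0.16667 = 0.033333, 1/5 · 0.090909 = 0.018182; with total 0.17802.
Therefore the posterior P(bag E | data) = (0.018182) / (0.17802) = 0.10213.

0.102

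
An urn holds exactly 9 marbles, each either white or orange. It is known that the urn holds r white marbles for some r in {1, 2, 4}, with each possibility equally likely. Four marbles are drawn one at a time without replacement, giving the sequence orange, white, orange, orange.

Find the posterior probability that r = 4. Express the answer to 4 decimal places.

0.2410

For each hypothesis, P(data | H) works out to: P(data | r = 1) = (8/9)(1/8)(7/7)(6/6) = 1/9; P(data | r = 2) = (7/9)(2/8)(6/7)(5/6) = 5/36; P(data | r = 4) = (5/9)(4/8)(4/7)(3/6) = 5/63.
Multiplying each by its prior: 1/3 · 1/9 = 1/27, 1/3 · 5/36 = 5/108, 1/3 · 5/63 = 5/189; these sum to 83/756.
By Bayes' rule, P(r = 4 | data) = (5/189) / (83/756) = 20/83.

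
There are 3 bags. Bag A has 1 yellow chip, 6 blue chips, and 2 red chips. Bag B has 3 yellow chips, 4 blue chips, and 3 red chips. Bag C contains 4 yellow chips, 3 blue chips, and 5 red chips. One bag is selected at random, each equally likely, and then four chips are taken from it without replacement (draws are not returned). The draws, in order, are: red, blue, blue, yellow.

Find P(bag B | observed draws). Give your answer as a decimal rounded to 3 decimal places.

Under each hypothesis, the probability of the observed sequence is: P(data | bag A) = (2/9)(6/8)(5/7)(1/6) = 0.019841; P(data | bag B) = (3/10)(4/9)(3/8)(3/7) = 0.021429; P(data | bag C) = (5/12)(3/11)(2/10)(4/9) = 0.010101.
The prior-weighted likelihoods are 1/3 · 0.019841 = 0.0066138, 1/3 · 0.021429 = 0.0071429, 1/3 · 0.010101 = 0.003367; these sum to 0.017124.
So P(bag B | data) = (0.0071429) / (0.017124) = 0.41713.

0.417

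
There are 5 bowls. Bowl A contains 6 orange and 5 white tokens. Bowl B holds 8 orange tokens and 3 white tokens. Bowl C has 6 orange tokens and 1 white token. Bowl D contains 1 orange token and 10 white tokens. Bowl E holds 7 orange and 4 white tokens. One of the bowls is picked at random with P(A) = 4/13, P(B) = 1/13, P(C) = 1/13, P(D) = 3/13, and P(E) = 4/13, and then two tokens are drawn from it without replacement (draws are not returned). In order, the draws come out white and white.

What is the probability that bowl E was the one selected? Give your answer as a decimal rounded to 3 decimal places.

0.119

Under each hypothesis, the probability of the observed sequence is: P(data | bowl A) = (5/11)(4/10) = 2/11; P(data | bowl B) = (3/11)(2/10) = 3/55; P(data | bowl C) = (1/7)(0/6) = 0; P(data | bowl D) = (10/11)(9/10) = 9/11; P(data | bowl E) = (4/11)(3/10) = 6/55.
The prior-weighted likelihoods are 4/13 · 2/11 = 8/143, 1/13 · 3/55 = 3/715, 1/13 · 0 = 0, 3/13 · 9/11 = 27/143, 4/13 · 6/55 = 24/715; these sum to 202/715.
So P(bowl E | data) = (24/715) / (202/715) = 12/101.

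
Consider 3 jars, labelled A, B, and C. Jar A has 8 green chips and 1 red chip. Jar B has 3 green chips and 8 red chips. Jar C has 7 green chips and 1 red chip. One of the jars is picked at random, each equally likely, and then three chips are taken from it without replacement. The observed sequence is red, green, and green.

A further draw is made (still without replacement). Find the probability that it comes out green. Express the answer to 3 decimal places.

For each hypothesis, P(data | H) works out to: P(data | jar A) = (1/9)(8/8)(7/7) = 0.11111; P(data | jar B) = (8/11)(3/10)(2/9) = 0.048485; P(data | jar C) = (1/8)(7/7)(6/6) = 0.125.
Multiplying each by its prior: 1/3 · 0.11111 = 0.037037, 1/3 · 0.048485 = 0.016162, 1/3 · 0.125 = 0.041667; with total 0.094865.
Normalising, the posterior is P(jar A | data) = 0.39042, P(jar B | data) = 0.17036, P(jar C | data) = 0.43922.
So P(green next | data) = Σ P(green next | H) P(H | data) = (1)(0.39042) + (1/8)(0.17036) + (1)(0.43922) = 0.85093.

0.851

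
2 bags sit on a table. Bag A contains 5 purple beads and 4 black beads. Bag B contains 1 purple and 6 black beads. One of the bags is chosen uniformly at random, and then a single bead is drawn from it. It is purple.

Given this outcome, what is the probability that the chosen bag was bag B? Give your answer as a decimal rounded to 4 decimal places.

0.2045

The likelihood of this draw under each hypothesis: P(data | bag A) = (5/9) = 5/9; P(data | bag B) = (1/7) = 1/7.
The prior-weighted likelihoods are 1/2 · 5/9 = 5/18, 1/2 · 1/7 = 1/14; these sum to 22/63.
By Bayes' rule, P(bag B | data) = (1/14) / (22/63) = 9/44.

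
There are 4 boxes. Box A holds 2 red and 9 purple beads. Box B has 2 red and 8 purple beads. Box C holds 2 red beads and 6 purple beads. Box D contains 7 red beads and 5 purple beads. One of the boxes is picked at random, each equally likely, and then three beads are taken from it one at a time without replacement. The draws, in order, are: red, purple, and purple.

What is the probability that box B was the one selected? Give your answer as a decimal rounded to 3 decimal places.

Compute the likelihood of the observed sequence for each case: P(data | box A) = (2/11)(9/10)(8/9) = 0.14545; P(data | box B) = (2/10)(8/9)(7/8) = 0.15556; P(data | box C) = (2/8)(6/7)(5/6) = 0.17857; P(data | box D) = (7/12)(5/11)(4/10) = 0.10606.
Weighting by the prior gives 1/4 · 0.14545 = 0.036364, 1/4 · 0.15556 = 0.038889, 1/4 · 0.17857 = 0.044643, 1/4 · 0.10606 = 0.026515; with total 0.14641.
Therefore the posterior P(box B | data) = (0.038889) / (0.14641) = 0.26562.

0.266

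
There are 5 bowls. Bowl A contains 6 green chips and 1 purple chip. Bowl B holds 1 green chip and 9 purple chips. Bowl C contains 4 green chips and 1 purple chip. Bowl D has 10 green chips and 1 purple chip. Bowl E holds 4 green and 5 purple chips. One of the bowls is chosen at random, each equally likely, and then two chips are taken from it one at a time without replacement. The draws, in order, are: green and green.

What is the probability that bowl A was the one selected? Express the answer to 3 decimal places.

0.311

The likelihood of the observed sequence under each hypothesis: P(data | bowl A) = (6/7)(5/6) = 0.71429; P(data | bowl B) = (1/10)(0/9) = 0; P(data | bowl C) = (4/5)(3/4) = 0.6; P(data | bowl D) = (10/11)(9/10) = 0.81818; P(data | bowl E) = (4/9)(3/8) = 0.16667.
Multiplying each by its prior: 1/5 · 0.71429 = 0.14286, 1/5 · 0 = 0, 1/5 · 0.6 = 0.12, 1/5 · 0.81818 = 0.16364, 1/5 · 0.16667 = 0.033333; these sum to 0.45983.
Therefore the posterior P(bowl A | data) = (0.14286) / (0.45983) = 0.31068.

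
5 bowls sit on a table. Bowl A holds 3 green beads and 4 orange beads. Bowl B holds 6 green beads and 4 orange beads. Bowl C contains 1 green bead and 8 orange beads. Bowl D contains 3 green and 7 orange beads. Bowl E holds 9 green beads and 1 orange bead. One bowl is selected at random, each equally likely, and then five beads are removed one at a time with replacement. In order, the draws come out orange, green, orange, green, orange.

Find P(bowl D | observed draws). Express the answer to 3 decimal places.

0.316

Under each hypothesis, the probability of the observed sequence is: P(data | bowl A) = (4/7)(3/7)(4/7)(3/7)(4/7) = 0.034271; P(data | bowl B) = (4/10)(6/10)(4/10)(6/10)(4/10) = 0.02304; P(data | bowl C) = (8/9)(1/9)(8/9)(1/9)(8/9) = 0.0086708; P(data | bowl D) = (7/10)(3/10)(7/10)(3/10)(7/10) = 0.03087; P(data | bowl E) = (1/10)(9/10)(1/10)(9/10)(1/10) = 0.00081.
Weighting by the prior gives 1/5 · 0.034271 = 0.0068543, 1/5 · 0.02304 = 0.004608, 1/5 · 0.0086708 = 0.0017342, 1/5 · 0.03087 = 0.006174, 1/5 · 0.00081 = 0.000162; these sum to 0.019532.
Therefore the posterior P(bowl D | data) = (0.006174) / (0.019532) = 0.31609.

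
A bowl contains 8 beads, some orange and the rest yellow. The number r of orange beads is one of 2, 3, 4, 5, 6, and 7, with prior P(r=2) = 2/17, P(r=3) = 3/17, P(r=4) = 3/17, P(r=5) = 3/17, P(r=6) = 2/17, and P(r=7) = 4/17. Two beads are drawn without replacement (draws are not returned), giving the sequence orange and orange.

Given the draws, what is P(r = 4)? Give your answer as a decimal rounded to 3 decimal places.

0.104

Compute the likelihood of the observed sequence for each case: P(data | r = 2) = (2/8)(1/7) = 1/28; P(data | r = 3) = (3/8)(2/7) = 3/28; P(data | r = 4) = (4/8)(3/7) = 3/14; P(data | r = 5) = (5/8)(4/7) = 5/14; P(data | r = 6) = (6/8)(5/7) = 15/28; P(data | r = 7) = (7/8)(6/7) = 3/4.
The prior-weighted likelihoods are 2/17 · 1/28 = 1/238, 3/17 · 3/28 = 9/476, 3/17 · 3/14 = 9/238, 3/17 · 5/14 = 15/238, 2/17 · 15/28 = 15/238, 4/17 · 3/4 = 3/17; with total 173/476.
Hence P(r = 4 | data) = (9/238) / (173/476) = 18/173.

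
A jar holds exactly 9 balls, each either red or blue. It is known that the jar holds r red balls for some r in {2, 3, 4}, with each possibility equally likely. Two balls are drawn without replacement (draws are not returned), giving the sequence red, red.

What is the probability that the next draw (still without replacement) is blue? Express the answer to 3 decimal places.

0.786

The likelihood of the observed sequence under each hypothesis: P(data | r = 2) = (2/9)(1/8) = 1/36; P(data | r = 3) = (3/9)(2/8) = 1/12; P(data | r = 4) = (4/9)(3/8) = 1/6.
The prior-weighted likelihoods are 1/3 · 1/36 = 1/108, 1/3 · 1/12 = 1/36, 1/3 · 1/6 = 1/18; summing to 5/54.
The posterior is then P(r = 2 | data) = 1/10, P(r = 3 | data) = 3/10, P(r = 4 | data) = 3/5.
So P(blue next | data) = Σ P(blue next | H) P(H | data) = (1)(1/10) + (6/7)(3/10) + (5/7)(3/5) = 11/14.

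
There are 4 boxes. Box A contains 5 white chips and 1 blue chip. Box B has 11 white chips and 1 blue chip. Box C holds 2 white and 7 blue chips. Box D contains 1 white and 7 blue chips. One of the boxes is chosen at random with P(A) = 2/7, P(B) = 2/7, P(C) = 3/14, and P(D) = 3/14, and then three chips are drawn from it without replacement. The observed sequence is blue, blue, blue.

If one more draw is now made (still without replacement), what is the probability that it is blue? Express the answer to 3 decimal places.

0.747

Compute the likelihood of the observed sequence for each case: P(data | box A) = (1/6)(0/5) = 0; P(data | box B) = (1/12)(0/11) = 0; P(data | box C) = (7/9)(6/8)(5/7) = 5/12; P(data | box D) = (7/8)(6/7)(5/6) = 5/8.
Multiplying each by its prior: 2/7 · 0 = 0, 2/7 · 0 = 0, 3/14 · 5/12 = 5/56, 3/14 · 5/8 = 15/112; summing to 25/112.
The posterior is then P(box A | data) = 0, P(box B | data) = 0, P(box C | data) = 2/5, P(box D | data) = 3/5.
The predictive probability is P(blue next | data) = (2/3)(2/5) + (4/5)(3/5) = 56/75.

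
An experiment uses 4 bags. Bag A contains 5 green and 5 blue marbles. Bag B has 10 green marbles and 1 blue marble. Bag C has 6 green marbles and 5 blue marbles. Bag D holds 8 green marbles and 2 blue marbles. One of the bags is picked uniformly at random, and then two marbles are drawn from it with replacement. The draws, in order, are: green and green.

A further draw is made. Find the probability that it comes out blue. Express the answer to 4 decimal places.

0.2301

Under each hypothesis, the probability of the observed sequence is: P(data | bag A) = (5/10)(5/10) = 0.25; P(data | bag B) = (10/11)(10/11) = 0.82645; P(data | bag C) = (6/11)(6/11) = 0.29752; P(data | bag D) = (8/10)(8/10) = 0.64.
Weighting by the prior gives 1/4 · 0.25 = 0.0625, 1/4 · 0.82645 = 0.20661, 1/4 · 0.29752 = 0.07438, 1/4 · 0.64 = 0.16; summing to 0.50349.
The posterior is then P(bag A | data) = 0.12413, P(bag B | data) = 0.41036, P(bag C | data) = 0.14773, P(bag D | data) = 0.31778.
Averaging over the posterior, P(blue next | data) = (1/2)(0.12413) + (1/11)(0.41036) + (5/11)(0.14773) + (1/5)(0.31778) = 0.23008.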